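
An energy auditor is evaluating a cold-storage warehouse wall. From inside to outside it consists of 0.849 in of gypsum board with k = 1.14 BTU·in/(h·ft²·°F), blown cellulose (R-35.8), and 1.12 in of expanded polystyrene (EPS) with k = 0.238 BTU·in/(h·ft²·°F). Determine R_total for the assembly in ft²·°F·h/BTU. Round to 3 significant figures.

41.3 ft²·°F·h/BTU

0.849/1.14 = 0.7447
1.12/0.238 = 4.706
R_total = 0.7447 + 35.8 + 4.706 = 41.25 ft²·°F·h/BTU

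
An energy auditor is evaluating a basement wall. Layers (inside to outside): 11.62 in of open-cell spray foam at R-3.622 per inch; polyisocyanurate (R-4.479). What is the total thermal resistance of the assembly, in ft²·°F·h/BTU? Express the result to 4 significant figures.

11.62 × 3.622 = 42.088
R_total = 42.088 + 4.479 = 46.567 ft²·°F·h/BTU

46.57 ft²·°F·h/BTU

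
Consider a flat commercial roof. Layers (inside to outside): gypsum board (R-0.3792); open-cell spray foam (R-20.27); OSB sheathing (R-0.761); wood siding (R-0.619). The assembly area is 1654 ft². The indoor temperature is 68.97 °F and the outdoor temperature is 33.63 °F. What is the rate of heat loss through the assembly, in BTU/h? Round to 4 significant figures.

R_total = 0.3792 + 20.27 + 0.761 + 0.619 = 22.029 ft²·°F·h/BTU
Q = A·ΔT/R = 1654 × (68.97 − 33.63) / 22.029 = 2653.4 BTU/h

2653 BTU/h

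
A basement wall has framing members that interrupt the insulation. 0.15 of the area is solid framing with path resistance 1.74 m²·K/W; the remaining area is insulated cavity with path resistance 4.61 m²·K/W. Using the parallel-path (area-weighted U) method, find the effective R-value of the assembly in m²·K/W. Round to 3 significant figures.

U_eff = 0.85/4.61 + 0.15/1.74 = 0.1844 + 0.08621 = 0.2706
R_eff = 1/U_eff = 3.696 m²·K/W

3.70 m²·K/W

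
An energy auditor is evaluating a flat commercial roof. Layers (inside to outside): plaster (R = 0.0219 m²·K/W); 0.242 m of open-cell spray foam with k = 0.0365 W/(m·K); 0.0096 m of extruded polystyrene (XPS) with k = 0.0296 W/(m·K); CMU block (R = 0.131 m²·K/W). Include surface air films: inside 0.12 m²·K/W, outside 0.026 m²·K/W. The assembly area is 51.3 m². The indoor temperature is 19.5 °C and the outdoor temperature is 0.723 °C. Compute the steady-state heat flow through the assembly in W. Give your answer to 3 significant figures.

133 W

0.242/0.0365 = 6.63
0.0096/0.0296 = 0.3243
R_total = 0.12 + 0.0219 + 6.63 + 0.3243 + 0.131 + 0.026 = 7.253 m²·K/W
Q = A·ΔT/R = 51.3 × (19.5 − 0.723) / 7.253 = 132.8 W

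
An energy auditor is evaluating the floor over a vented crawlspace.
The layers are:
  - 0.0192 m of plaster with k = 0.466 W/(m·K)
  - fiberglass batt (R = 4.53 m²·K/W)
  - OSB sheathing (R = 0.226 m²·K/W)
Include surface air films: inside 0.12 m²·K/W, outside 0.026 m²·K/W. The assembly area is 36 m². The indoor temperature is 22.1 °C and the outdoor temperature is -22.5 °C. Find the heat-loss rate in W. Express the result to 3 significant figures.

0.0192/0.466 = 0.0412
R_total = 0.12 + 0.0412 + 4.53 + 0.226 + 0.026 = 4.943 m²·K/W
Q = A·ΔT/R = 36 × (22.1 − (-22.5)) / 4.943 = 324.8 W

325 W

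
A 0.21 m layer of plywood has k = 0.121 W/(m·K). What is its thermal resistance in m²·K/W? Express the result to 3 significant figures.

1.74 m²·K/W

R = L/k = 0.21/0.121 = 1.736 m²·K/W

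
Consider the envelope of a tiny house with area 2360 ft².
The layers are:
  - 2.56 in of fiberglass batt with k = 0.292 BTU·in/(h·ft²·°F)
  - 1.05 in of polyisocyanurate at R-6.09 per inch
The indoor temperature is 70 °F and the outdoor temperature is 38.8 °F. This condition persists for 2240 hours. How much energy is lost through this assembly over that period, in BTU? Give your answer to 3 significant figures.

2.56/0.292 = 8.767
1.05 × 6.09 = 6.394
R_total = 8.767 + 6.394 = 15.16 ft²·°F·h/BTU
Q = 2360 × (70 − 38.8) / 15.16 = 4856 BTU/h
E = 4856 × 2240 = 10880000 BTU

10900000 BTU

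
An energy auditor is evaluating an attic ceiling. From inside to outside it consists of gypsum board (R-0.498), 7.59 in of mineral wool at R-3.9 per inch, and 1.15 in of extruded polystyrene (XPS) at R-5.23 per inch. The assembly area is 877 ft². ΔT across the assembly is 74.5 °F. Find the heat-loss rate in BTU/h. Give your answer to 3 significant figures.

1810 BTU/h

7.59 × 3.9 = 29.6
1.15 × 5.23 = 6.014
R_total = 0.498 + 29.6 + 6.014 = 36.11 ft²·°F·h/BTU
Q = A·ΔT/R = 877 × 74.5 / 36.11 = 1809 BTU/h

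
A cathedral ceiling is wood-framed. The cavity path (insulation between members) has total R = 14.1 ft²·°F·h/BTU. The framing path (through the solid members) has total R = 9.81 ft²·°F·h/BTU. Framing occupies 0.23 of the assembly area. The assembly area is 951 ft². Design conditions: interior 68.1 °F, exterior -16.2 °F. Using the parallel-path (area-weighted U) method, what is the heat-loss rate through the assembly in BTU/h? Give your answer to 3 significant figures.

6260 BTU/h

U_eff = 0.77/14.1 + 0.23/9.81 = 0.05461 + 0.02345 = 0.07806
R_eff = 1/U_eff = 12.81 ft²·°F·h/BTU
Q = 951 × (68.1 − (-16.2)) / 12.81 = 6258 BTU/h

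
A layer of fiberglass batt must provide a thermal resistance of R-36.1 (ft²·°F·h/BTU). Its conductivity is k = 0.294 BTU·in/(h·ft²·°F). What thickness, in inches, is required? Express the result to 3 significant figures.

L = R × k = 36.1 × 0.294 = 10.61 in

10.6 in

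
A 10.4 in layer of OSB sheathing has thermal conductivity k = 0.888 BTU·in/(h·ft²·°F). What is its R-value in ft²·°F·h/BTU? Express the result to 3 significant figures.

11.7 ft²·°F·h/BTU

R = L/k = 10.4/0.888 = 11.71 ft²·°F·h/BTU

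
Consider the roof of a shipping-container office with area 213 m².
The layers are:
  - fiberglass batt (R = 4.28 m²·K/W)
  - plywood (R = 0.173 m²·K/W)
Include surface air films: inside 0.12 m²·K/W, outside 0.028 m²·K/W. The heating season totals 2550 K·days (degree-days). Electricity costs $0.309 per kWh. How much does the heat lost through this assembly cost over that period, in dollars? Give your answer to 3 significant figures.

875 dollars

R_total = 0.12 + 4.28 + 0.173 + 0.028 = 4.601 m²·K/W
E = A × HDD × 24 / R / 1000 = 213 × 2550 × 24 / 4.601 / 1000 = 2833 kWh
Cost = 2833 × 0.309 = $875.5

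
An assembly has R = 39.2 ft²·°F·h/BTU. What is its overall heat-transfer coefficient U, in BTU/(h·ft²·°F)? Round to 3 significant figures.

0.0255 BTU/(h·ft²·°F)

U = 1/R = 1/39.2 = 0.02551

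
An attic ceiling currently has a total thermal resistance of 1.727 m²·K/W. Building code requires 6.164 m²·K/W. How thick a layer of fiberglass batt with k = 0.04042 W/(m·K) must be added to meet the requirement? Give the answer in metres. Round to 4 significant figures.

ΔR = 6.164 − 1.727 = 4.437 m²·K/W
L = ΔR × k = 4.437 × 0.04042 = 0.17934 m

0.1793 m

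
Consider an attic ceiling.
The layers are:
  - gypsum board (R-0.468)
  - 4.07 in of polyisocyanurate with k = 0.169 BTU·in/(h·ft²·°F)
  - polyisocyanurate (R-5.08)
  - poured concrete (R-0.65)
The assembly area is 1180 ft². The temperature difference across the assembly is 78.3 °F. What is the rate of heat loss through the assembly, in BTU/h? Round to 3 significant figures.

3050 BTU/h

4.07/0.169 = 24.08
R_total = 0.468 + 24.08 + 5.08 + 0.65 = 30.28 ft²·°F·h/BTU
Q = A·ΔT/R = 1180 × 78.3 / 30.28 = 3051 BTU/h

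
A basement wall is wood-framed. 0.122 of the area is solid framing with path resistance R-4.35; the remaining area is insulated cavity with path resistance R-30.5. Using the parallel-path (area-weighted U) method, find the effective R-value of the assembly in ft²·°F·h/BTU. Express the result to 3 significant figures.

U_eff = 0.878/30.5 + 0.122/4.35 = 0.02879 + 0.02805 = 0.05683
R_eff = 1/U_eff = 17.6 ft²·°F·h/BTU

17.6 ft²·°F·h/BTU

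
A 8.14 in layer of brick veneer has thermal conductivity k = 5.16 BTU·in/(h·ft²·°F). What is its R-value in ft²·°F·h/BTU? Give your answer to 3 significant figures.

R = L/k = 8.14/5.16 = 1.578 ft²·°F·h/BTU

1.58 ft²·°F·h/BTU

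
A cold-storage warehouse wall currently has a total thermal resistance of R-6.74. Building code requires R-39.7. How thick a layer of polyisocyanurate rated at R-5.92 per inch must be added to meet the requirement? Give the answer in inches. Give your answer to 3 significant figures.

ΔR = 39.7 − 6.74 = 32.96 ft²·°F·h/BTU
L = ΔR / (R/in) = 32.96/5.92 = 5.568 in

5.57 in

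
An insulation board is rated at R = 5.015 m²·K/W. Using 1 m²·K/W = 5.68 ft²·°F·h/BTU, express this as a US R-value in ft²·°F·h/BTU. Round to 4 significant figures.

R_US = 5.015 × 5.68 = 28.485

28.49 ft²·°F·h/BTU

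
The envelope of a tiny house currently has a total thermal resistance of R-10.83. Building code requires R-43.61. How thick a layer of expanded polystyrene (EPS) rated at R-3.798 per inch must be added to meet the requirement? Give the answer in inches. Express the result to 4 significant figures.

8.631 in

ΔR = 43.61 − 10.83 = 32.78 ft²·°F·h/BTU
L = ΔR / (R/in) = 32.78/3.798 = 8.6309 in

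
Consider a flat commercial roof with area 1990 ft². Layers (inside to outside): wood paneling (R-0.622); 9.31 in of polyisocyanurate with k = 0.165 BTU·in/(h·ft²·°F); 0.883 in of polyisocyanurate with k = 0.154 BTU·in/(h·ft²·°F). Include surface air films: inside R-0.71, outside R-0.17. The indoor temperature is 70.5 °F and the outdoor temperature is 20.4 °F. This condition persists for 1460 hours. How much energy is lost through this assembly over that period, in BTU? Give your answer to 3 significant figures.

9.31/0.165 = 56.42
0.883/0.154 = 5.734
R_total = 0.71 + 0.622 + 56.42 + 5.734 + 0.17 = 63.66 ft²·°F·h/BTU
Q = 1990 × (70.5 − 20.4) / 63.66 = 1566 BTU/h
E = 1566 × 1460 = 2287000 BTU

2290000 BTU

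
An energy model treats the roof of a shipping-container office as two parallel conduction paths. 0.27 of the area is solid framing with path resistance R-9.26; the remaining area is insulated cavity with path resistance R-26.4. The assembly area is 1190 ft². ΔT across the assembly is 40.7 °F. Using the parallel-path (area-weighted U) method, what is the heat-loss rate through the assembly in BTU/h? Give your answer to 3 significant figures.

U_eff = 0.73/26.4 + 0.27/9.26 = 0.02765 + 0.02916 = 0.05681
R_eff = 1/U_eff = 17.6 ft²·°F·h/BTU
Q = 1190 × 40.7 / 17.6 = 2751 BTU/h

2750 BTU/h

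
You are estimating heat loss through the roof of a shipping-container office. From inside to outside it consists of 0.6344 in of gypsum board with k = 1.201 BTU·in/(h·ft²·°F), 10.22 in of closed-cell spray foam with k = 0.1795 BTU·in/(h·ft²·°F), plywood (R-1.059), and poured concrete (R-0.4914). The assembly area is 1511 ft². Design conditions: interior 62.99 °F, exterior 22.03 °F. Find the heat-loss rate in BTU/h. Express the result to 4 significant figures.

0.6344/1.201 = 0.52823
10.22/0.1795 = 56.936
R_total = 0.52823 + 56.936 + 1.059 + 0.4914 = 59.015 ft²·°F·h/BTU
Q = A·ΔT/R = 1511 × (62.99 − 22.03) / 59.015 = 1048.7 BTU/h

1049 BTU/h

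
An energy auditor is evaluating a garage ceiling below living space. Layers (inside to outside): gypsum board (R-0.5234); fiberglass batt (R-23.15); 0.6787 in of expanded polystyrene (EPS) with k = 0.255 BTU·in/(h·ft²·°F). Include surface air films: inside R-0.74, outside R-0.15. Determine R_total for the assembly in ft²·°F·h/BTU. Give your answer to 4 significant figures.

0.6787/0.255 = 2.6616
R_total = 0.74 + 0.5234 + 23.15 + 2.6616 + 0.15 = 27.225 ft²·°F·h/BTU

27.22 ft²·°F·h/BTU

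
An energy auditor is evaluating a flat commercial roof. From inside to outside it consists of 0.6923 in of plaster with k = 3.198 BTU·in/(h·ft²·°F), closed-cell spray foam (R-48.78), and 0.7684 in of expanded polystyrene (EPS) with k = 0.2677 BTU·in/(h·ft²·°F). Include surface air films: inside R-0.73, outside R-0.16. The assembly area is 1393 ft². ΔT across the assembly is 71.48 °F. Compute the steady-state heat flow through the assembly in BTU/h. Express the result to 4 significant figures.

0.6923/3.198 = 0.21648
0.7684/0.2677 = 2.8704
R_total = 0.73 + 0.21648 + 48.78 + 2.8704 + 0.16 = 52.757 ft²·°F·h/BTU
Q = A·ΔT/R = 1393 × 71.48 / 52.757 = 1887.4 BTU/h

1887 BTU/h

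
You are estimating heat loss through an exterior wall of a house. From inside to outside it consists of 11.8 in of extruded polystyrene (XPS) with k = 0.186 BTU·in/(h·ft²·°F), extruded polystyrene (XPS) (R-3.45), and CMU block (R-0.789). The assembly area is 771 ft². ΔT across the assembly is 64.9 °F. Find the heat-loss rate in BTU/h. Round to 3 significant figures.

11.8/0.186 = 63.44
R_total = 63.44 + 3.45 + 0.789 = 67.68 ft²·°F·h/BTU
Q = A·ΔT/R = 771 × 64.9 / 67.68 = 739.3 BTU/h

739 BTU/h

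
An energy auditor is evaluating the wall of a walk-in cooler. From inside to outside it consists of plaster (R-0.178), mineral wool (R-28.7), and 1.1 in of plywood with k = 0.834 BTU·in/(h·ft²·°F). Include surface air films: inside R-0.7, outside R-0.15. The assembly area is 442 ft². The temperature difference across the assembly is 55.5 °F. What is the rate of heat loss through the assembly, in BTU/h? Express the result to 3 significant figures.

1.1/0.834 = 1.319
R_total = 0.7 + 0.178 + 28.7 + 1.319 + 0.15 = 31.05 ft²·°F·h/BTU
Q = A·ΔT/R = 442 × 55.5 / 31.05 = 790.1 BTU/h

790 BTU/h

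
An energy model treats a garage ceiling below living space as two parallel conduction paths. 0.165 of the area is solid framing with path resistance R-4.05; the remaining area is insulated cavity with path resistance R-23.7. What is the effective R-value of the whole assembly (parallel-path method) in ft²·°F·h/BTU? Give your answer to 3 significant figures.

13.2 ft²·°F·h/BTU

U_eff = 0.835/23.7 + 0.165/4.05 = 0.03523 + 0.04074 = 0.07597
R_eff = 1/U_eff = 13.16 ft²·°F·h/BTU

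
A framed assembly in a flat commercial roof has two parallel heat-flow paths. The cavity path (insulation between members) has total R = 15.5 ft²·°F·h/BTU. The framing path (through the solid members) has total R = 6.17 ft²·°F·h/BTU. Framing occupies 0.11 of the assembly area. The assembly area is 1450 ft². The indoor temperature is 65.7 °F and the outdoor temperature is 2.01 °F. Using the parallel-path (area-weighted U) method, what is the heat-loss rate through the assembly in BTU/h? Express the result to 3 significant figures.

6950 BTU/h

U_eff = 0.89/15.5 + 0.11/6.17 = 0.05742 + 0.01783 = 0.07525
R_eff = 1/U_eff = 13.29 ft²·°F·h/BTU
Q = 1450 × (65.7 − 2.01) / 13.29 = 6949 BTU/h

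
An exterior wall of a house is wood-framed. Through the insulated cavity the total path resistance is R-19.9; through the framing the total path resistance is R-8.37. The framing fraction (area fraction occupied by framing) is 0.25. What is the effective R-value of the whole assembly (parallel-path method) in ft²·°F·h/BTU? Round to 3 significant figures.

U_eff = 0.75/19.9 + 0.25/8.37 = 0.03769 + 0.02987 = 0.06756
R_eff = 1/U_eff = 14.8 ft²·°F·h/BTU

14.8 ft²·°F·h/BTU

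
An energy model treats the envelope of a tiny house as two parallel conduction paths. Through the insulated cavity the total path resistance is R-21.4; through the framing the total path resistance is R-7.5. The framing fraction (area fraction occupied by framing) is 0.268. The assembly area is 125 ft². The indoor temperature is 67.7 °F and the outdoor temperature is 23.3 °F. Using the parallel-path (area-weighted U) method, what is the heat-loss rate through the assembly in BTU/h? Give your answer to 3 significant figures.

388 BTU/h

U_eff = 0.732/21.4 + 0.268/7.5 = 0.03421 + 0.03573 = 0.06994
R_eff = 1/U_eff = 14.3 ft²·°F·h/BTU
Q = 125 × (67.7 − 23.3) / 14.3 = 388.2 BTU/h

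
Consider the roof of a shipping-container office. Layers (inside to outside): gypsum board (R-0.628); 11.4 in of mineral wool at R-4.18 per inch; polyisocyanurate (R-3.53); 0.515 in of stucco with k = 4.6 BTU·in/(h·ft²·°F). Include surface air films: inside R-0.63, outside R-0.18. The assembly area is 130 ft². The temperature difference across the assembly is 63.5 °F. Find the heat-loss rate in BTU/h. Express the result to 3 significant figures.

11.4 × 4.18 = 47.65
0.515/4.6 = 0.112
R_total = 0.63 + 0.628 + 47.65 + 3.53 + 0.112 + 0.18 = 52.73 ft²·°F·h/BTU
Q = A·ΔT/R = 130 × 63.5 / 52.73 = 156.5 BTU/h

157 BTU/h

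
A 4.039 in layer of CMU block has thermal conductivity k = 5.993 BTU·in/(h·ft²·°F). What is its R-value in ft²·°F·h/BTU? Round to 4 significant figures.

R = L/k = 4.039/5.993 = 0.67395 ft²·°F·h/BTU

0.6740 ft²·°F·h/BTU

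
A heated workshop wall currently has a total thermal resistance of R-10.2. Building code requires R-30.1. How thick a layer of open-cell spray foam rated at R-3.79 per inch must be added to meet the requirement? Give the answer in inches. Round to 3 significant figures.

5.25 in

ΔR = 30.1 − 10.2 = 19.9 ft²·°F·h/BTU
L = ΔR / (R/in) = 19.9/3.79 = 5.251 in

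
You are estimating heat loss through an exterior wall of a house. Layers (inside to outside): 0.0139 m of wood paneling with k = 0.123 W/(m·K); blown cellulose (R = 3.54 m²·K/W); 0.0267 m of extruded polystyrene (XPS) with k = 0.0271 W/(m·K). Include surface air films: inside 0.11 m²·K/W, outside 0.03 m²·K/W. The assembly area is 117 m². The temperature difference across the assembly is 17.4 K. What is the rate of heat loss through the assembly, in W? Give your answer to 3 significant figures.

0.0139/0.123 = 0.113
0.0267/0.0271 = 0.9852
R_total = 0.11 + 0.113 + 3.54 + 0.9852 + 0.03 = 4.778 m²·K/W
Q = A·ΔT/R = 117 × 17.4 / 4.778 = 426.1 W

426 W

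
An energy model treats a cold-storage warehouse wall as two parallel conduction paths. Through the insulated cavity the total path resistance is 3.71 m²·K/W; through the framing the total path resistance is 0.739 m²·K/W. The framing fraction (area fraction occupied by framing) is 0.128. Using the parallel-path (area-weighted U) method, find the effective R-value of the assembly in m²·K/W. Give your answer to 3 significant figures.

2.45 m²·K/W

U_eff = 0.872/3.71 + 0.128/0.739 = 0.235 + 0.1732 = 0.4082
R_eff = 1/U_eff = 2.449 m²·K/W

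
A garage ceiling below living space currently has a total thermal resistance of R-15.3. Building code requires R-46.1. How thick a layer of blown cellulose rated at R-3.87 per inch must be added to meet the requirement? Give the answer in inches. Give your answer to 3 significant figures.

ΔR = 46.1 − 15.3 = 30.8 ft²·°F·h/BTU
L = ΔR / (R/in) = 30.8/3.87 = 7.959 in

7.96 in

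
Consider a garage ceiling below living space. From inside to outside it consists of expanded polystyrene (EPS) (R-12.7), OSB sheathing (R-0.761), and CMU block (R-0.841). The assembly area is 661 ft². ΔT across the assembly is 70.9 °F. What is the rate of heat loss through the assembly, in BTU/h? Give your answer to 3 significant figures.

3280 BTU/h

R_total = 12.7 + 0.761 + 0.841 = 14.3 ft²·°F·h/BTU
Q = A·ΔT/R = 661 × 70.9 / 14.3 = 3277 BTU/h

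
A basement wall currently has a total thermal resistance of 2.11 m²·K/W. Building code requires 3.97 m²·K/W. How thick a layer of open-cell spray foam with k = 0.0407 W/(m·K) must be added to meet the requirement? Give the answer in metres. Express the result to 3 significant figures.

0.0757 m

ΔR = 3.97 − 2.11 = 1.86 m²·K/W
L = ΔR × k = 1.86 × 0.0407 = 0.0757 m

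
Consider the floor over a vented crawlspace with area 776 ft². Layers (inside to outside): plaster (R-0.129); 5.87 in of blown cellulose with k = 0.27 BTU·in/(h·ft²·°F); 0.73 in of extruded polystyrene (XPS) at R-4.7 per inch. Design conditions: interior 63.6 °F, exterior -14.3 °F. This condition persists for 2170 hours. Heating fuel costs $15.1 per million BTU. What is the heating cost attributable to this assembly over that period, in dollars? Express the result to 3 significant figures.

5.87/0.27 = 21.74
0.73 × 4.7 = 3.431
R_total = 0.129 + 21.74 + 3.431 = 25.3 ft²·°F·h/BTU
Q = 776 × (63.6 − (-14.3)) / 25.3 = 2389 BTU/h
E = 2389 × 2170 = 5185000 BTU
Cost = 5185000/10⁶ × 15.1 = $78.29

78.3 dollars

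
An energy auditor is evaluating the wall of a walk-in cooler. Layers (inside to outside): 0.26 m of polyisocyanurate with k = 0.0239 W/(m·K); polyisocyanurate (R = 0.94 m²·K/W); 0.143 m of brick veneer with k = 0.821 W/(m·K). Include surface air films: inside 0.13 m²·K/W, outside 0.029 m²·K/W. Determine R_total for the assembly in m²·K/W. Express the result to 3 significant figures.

12.2 m²·K/W

0.26/0.0239 = 10.88
0.143/0.821 = 0.1742
R_total = 0.13 + 10.88 + 0.94 + 0.1742 + 0.029 = 12.15 m²·K/W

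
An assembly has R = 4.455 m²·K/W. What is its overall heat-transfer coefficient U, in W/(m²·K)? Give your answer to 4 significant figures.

0.2245 W/(m²·K)

U = 1/R = 1/4.455 = 0.22447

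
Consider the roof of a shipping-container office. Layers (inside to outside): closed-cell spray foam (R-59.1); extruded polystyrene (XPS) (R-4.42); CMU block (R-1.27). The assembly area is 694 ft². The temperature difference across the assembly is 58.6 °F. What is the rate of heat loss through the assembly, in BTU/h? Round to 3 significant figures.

628 BTU/h

R_total = 59.1 + 4.42 + 1.27 = 64.79 ft²·°F·h/BTU
Q = A·ΔT/R = 694 × 58.6 / 64.79 = 627.7 BTU/h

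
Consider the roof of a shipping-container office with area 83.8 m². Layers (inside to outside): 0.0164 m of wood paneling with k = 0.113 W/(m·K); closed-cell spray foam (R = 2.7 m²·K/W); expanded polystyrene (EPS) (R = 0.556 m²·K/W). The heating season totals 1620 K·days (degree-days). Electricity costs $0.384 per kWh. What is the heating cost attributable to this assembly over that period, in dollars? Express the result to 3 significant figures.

0.0164/0.113 = 0.1451
R_total = 0.1451 + 2.7 + 0.556 = 3.401 m²·K/W
E = A × HDD × 24 / R / 1000 = 83.8 × 1620 × 24 / 3.401 / 1000 = 958 kWh
Cost = 958 × 0.384 = $367.9

368 dollars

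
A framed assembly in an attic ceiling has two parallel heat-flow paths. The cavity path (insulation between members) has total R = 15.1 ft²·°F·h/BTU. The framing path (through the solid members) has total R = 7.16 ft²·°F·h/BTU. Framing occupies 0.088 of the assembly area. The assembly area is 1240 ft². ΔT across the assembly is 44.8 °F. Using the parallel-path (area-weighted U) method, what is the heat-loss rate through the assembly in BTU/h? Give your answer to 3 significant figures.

U_eff = 0.912/15.1 + 0.088/7.16 = 0.0604 + 0.01229 = 0.07269
R_eff = 1/U_eff = 13.76 ft²·°F·h/BTU
Q = 1240 × 44.8 / 13.76 = 4038 BTU/h

4040 BTU/h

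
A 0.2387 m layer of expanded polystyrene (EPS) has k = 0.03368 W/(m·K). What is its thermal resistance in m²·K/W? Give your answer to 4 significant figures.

R = L/k = 0.2387/0.03368 = 7.0873 m²·K/W

7.087 m²·K/W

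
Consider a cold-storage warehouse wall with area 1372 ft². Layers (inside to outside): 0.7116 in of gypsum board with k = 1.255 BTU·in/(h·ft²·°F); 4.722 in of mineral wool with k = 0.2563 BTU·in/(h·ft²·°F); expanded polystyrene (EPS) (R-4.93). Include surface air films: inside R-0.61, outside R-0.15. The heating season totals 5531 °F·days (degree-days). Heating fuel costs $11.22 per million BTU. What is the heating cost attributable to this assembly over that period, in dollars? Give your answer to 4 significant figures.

0.7116/1.255 = 0.56701
4.722/0.2563 = 18.424
R_total = 0.61 + 0.56701 + 18.424 + 4.93 + 0.15 = 24.681 ft²·°F·h/BTU
E = A × HDD × 24 / R = 1372 × 5531 × 24 / 24.681 = 7379200 BTU
Cost = 7379200/10⁶ × 11.22 = $82.795

82.79 dollars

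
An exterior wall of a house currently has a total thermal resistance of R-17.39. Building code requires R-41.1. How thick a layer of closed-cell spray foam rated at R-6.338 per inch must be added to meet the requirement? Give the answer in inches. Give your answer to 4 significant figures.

ΔR = 41.1 − 17.39 = 23.71 ft²·°F·h/BTU
L = ΔR / (R/in) = 23.71/6.338 = 3.7409 in

3.741 in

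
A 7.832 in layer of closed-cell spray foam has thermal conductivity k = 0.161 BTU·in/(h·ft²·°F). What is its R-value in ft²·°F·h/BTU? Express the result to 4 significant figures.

R = L/k = 7.832/0.161 = 48.646 ft²·°F·h/BTU

48.65 ft²·°F·h/BTU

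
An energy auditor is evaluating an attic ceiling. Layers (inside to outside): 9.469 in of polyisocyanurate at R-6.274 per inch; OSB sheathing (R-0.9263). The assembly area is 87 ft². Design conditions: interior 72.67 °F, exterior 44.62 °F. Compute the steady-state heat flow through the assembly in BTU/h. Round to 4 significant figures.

40.45 BTU/h

9.469 × 6.274 = 59.409
R_total = 59.409 + 0.9263 = 60.335 ft²·°F·h/BTU
Q = A·ΔT/R = 87 × (72.67 − 44.62) / 60.335 = 40.447 BTU/h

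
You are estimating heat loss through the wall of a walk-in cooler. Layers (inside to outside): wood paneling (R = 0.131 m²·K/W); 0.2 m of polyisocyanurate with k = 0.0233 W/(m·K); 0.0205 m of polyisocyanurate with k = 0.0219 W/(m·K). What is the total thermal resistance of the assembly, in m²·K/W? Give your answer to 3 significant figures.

0.2/0.0233 = 8.584
0.0205/0.0219 = 0.9361
R_total = 0.131 + 8.584 + 0.9361 = 9.651 m²·K/W

9.65 m²·K/W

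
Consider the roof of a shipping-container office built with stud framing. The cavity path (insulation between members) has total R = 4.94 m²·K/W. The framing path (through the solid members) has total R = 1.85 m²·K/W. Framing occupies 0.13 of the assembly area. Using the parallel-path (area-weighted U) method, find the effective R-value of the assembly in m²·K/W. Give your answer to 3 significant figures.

U_eff = 0.87/4.94 + 0.13/1.85 = 0.1761 + 0.07027 = 0.2464
R_eff = 1/U_eff = 4.059 m²·K/W

4.06 m²·K/W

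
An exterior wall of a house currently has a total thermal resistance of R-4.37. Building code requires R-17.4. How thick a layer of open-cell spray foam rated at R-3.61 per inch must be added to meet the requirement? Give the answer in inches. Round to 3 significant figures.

ΔR = 17.4 − 4.37 = 13.03 ft²·°F·h/BTU
L = ΔR / (R/in) = 13.03/3.61 = 3.609 in

3.61 in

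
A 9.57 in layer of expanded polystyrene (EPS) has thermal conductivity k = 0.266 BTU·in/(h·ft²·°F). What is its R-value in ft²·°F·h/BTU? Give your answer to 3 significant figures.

36.0 ft²·°F·h/BTU

R = L/k = 9.57/0.266 = 35.98 ft²·°F·h/BTU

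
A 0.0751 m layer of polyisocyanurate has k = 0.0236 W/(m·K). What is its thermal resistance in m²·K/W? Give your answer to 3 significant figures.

3.18 m²·K/W

R = L/k = 0.0751/0.0236 = 3.182 m²·K/W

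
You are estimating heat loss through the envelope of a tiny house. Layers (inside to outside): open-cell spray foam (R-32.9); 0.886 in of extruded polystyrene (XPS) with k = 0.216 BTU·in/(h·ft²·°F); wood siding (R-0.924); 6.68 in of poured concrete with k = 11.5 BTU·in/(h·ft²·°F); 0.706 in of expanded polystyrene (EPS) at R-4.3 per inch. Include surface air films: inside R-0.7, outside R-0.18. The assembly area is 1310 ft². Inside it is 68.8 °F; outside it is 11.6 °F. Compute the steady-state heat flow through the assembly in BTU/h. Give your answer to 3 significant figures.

1770 BTU/h

0.886/0.216 = 4.102
6.68/11.5 = 0.5809
0.706 × 4.3 = 3.036
R_total = 0.7 + 32.9 + 4.102 + 0.924 + 0.5809 + 3.036 + 0.18 = 42.42 ft²·°F·h/BTU
Q = A·ΔT/R = 1310 × (68.8 − 11.6) / 42.42 = 1766 BTU/h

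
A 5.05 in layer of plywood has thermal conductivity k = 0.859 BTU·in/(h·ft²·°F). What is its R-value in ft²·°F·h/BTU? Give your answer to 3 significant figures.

R = L/k = 5.05/0.859 = 5.879 ft²·°F·h/BTU

5.88 ft²·°F·h/BTU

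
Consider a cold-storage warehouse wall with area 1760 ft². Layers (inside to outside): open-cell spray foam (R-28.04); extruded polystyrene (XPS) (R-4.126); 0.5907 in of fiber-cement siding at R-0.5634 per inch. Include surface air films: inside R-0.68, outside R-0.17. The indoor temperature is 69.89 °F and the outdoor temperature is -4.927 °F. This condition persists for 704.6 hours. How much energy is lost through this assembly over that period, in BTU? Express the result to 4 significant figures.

2782000 BTU

0.5907 × 0.5634 = 0.3328
R_total = 0.68 + 28.04 + 4.126 + 0.3328 + 0.17 = 33.349 ft²·°F·h/BTU
Q = 1760 × (69.89 − (-4.927)) / 33.349 = 3948.5 BTU/h
E = 3948.5 × 704.6 = 2782100 BTU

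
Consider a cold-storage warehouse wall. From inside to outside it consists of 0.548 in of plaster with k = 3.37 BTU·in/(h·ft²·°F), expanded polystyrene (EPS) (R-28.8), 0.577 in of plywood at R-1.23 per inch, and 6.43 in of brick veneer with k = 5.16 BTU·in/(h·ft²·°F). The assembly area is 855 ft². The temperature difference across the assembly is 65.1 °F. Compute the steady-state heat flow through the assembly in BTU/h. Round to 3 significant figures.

0.548/3.37 = 0.1626
0.577 × 1.23 = 0.7097
6.43/5.16 = 1.246
R_total = 0.1626 + 28.8 + 0.7097 + 1.246 = 30.92 ft²·°F·h/BTU
Q = A·ΔT/R = 855 × 65.1 / 30.92 = 1800 BTU/h

1800 BTU/h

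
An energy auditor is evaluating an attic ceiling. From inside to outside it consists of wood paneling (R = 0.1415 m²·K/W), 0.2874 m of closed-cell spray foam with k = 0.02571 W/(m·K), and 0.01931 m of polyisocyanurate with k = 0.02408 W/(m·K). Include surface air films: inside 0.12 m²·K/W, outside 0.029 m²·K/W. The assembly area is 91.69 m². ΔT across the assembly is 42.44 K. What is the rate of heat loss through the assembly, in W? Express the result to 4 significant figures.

0.2874/0.02571 = 11.179
0.01931/0.02408 = 0.80191
R_total = 0.12 + 0.1415 + 11.179 + 0.80191 + 0.029 = 12.271 m²·K/W
Q = A·ΔT/R = 91.69 × 42.44 / 12.271 = 317.12 W

317.1 W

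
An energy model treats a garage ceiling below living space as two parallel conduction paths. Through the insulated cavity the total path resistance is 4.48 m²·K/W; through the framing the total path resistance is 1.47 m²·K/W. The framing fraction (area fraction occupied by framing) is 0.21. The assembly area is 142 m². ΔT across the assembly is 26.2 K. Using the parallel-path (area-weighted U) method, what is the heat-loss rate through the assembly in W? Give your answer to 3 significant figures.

U_eff = 0.79/4.48 + 0.21/1.47 = 0.1763 + 0.1429 = 0.3192
R_eff = 1/U_eff = 3.133 m²·K/W
Q = 142 × 26.2 / 3.133 = 1188 W

1190 W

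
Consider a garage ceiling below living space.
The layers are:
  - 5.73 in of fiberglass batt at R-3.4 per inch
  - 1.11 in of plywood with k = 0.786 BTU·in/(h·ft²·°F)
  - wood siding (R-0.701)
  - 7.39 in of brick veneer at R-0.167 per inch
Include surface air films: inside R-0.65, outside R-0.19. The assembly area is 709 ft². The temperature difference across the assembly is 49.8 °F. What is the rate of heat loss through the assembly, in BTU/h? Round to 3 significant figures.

1490 BTU/h

5.73 × 3.4 = 19.48
1.11/0.786 = 1.412
7.39 × 0.167 = 1.234
R_total = 0.65 + 19.48 + 1.412 + 0.701 + 1.234 + 0.19 = 23.67 ft²·°F·h/BTU
Q = A·ΔT/R = 709 × 49.8 / 23.67 = 1492 BTU/h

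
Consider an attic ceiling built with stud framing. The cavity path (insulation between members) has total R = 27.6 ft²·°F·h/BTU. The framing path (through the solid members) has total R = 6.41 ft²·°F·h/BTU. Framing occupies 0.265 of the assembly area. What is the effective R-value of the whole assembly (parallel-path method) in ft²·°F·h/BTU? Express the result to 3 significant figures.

14.7 ft²·°F·h/BTU

U_eff = 0.735/27.6 + 0.265/6.41 = 0.02663 + 0.04134 = 0.06797
R_eff = 1/U_eff = 14.71 ft²·°F·h/BTU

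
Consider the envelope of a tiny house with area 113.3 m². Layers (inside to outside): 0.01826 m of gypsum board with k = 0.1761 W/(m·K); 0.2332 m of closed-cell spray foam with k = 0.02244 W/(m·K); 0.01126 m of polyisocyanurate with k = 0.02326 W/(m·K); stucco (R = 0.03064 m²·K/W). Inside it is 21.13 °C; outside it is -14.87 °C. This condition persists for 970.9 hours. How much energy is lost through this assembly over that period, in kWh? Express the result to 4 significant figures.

359.7 kWh

0.01826/0.1761 = 0.10369
0.2332/0.02244 = 10.392
0.01126/0.02326 = 0.48409
R_total = 0.10369 + 10.392 + 0.48409 + 0.03064 = 11.011 m²·K/W
Q = 113.3 × (21.13 − (-14.87)) / 11.011 = 370.44 W
E = 370.44 W × 970.9 h / 1000 = 359.66 kWh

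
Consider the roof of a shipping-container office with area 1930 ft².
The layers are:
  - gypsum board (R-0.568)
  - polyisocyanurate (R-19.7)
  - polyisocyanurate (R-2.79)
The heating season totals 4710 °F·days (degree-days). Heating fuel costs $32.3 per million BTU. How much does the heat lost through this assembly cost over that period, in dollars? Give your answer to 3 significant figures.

R_total = 0.568 + 19.7 + 2.79 = 23.06 ft²·°F·h/BTU
E = A × HDD × 24 / R = 1930 × 4710 × 24 / 23.06 = 9462000 BTU
Cost = 9462000/10⁶ × 32.3 = $305.6

306 dollars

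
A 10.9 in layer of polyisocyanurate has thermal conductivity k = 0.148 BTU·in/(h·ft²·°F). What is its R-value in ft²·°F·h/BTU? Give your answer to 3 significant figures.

R = L/k = 10.9/0.148 = 73.65 ft²·°F·h/BTU

73.6 ft²·°F·h/BTU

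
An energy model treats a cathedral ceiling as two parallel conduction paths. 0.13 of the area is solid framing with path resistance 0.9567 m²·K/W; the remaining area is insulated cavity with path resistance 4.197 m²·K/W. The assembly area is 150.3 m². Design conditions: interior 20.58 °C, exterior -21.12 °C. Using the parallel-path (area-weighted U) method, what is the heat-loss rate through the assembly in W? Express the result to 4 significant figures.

U_eff = 0.87/4.197 + 0.13/0.9567 = 0.20729 + 0.13588 = 0.34317
R_eff = 1/U_eff = 2.914 m²·K/W
Q = 150.3 × (20.58 − (-21.12)) / 2.914 = 2150.9 W

2151 W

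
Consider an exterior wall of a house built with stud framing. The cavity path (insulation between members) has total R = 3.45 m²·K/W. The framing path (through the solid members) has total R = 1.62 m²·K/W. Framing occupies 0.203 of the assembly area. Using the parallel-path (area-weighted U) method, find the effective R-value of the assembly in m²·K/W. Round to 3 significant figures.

U_eff = 0.797/3.45 + 0.203/1.62 = 0.231 + 0.1253 = 0.3563
R_eff = 1/U_eff = 2.806 m²·K/W

2.81 m²·K/W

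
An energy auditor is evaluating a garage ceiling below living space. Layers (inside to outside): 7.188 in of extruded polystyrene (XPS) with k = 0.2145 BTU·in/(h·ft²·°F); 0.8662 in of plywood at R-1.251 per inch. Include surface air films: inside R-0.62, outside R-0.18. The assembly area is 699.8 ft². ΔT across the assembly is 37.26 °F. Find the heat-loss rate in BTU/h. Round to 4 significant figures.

736.7 BTU/h

7.188/0.2145 = 33.51
0.8662 × 1.251 = 1.0836
R_total = 0.62 + 33.51 + 1.0836 + 0.18 = 35.394 ft²·°F·h/BTU
Q = A·ΔT/R = 699.8 × 37.26 / 35.394 = 736.69 BTU/h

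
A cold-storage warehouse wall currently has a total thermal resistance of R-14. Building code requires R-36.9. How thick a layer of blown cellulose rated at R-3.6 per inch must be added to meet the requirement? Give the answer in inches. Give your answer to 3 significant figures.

ΔR = 36.9 − 14 = 22.9 ft²·°F·h/BTU
L = ΔR / (R/in) = 22.9/3.6 = 6.361 in

6.36 in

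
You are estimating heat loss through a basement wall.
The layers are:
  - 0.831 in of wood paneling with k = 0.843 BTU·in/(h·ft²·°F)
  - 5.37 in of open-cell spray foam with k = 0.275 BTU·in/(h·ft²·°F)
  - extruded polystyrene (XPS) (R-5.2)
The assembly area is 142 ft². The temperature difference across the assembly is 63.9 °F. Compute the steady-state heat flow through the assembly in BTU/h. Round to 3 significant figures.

353 BTU/h

0.831/0.843 = 0.9858
5.37/0.275 = 19.53
R_total = 0.9858 + 19.53 + 5.2 = 25.71 ft²·°F·h/BTU
Q = A·ΔT/R = 142 × 63.9 / 25.71 = 352.9 BTU/h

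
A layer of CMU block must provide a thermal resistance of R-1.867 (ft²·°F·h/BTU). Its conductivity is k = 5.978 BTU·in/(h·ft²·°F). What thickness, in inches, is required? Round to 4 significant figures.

11.16 in

L = R × k = 1.867 × 5.978 = 11.161 in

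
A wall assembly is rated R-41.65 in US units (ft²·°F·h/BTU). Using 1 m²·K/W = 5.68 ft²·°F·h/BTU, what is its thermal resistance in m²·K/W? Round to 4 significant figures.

7.333 m²·K/W

R_SI = 41.65/5.68 = 7.3327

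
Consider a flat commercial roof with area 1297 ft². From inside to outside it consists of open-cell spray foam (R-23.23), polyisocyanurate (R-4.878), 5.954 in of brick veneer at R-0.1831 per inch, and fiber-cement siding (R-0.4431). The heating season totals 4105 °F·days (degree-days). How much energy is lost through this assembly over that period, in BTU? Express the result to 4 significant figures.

4311000 BTU

5.954 × 0.1831 = 1.0902
R_total = 23.23 + 4.878 + 1.0902 + 0.4431 = 29.641 ft²·°F·h/BTU
E = A × HDD × 24 / R = 1297 × 4105 × 24 / 29.641 = 4310900 BTU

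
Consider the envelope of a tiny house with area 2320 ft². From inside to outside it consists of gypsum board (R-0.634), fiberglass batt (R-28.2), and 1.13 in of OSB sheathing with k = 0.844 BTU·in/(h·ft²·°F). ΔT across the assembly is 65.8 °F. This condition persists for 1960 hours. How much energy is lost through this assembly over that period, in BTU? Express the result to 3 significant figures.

1.13/0.844 = 1.339
R_total = 0.634 + 28.2 + 1.339 = 30.17 ft²·°F·h/BTU
Q = 2320 × 65.8 / 30.17 = 5059 BTU/h
E = 5059 × 1960 = 9916000 BTU

9920000 BTU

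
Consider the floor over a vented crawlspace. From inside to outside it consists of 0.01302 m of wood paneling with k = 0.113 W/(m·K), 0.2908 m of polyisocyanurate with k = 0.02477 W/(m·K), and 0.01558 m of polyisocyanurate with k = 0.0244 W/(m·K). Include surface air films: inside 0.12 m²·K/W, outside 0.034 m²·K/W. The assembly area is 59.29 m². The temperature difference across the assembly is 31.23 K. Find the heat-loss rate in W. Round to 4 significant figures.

0.01302/0.113 = 0.11522
0.2908/0.02477 = 11.74
0.01558/0.0244 = 0.63852
R_total = 0.12 + 0.11522 + 11.74 + 0.63852 + 0.034 = 12.648 m²·K/W
Q = A·ΔT/R = 59.29 × 31.23 / 12.648 = 146.4 W

146.4 W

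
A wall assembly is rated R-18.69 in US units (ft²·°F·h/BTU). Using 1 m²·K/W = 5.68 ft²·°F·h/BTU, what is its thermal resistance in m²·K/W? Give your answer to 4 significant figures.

R_SI = 18.69/5.68 = 3.2905

3.290 m²·K/W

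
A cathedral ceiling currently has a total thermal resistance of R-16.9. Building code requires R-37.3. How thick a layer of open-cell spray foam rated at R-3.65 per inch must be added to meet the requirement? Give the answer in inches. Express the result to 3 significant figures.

ΔR = 37.3 − 16.9 = 20.4 ft²·°F·h/BTU
L = ΔR / (R/in) = 20.4/3.65 = 5.589 in

5.59 in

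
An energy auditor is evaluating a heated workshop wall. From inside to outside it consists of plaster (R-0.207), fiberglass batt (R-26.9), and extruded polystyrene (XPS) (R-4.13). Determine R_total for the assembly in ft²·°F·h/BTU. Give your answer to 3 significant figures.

R_total = 0.207 + 26.9 + 4.13 = 31.24 ft²·°F·h/BTU

31.2 ft²·°F·h/BTU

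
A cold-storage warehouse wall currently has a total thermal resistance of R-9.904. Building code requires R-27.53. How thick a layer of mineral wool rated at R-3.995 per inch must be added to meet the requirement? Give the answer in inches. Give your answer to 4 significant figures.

4.412 in

ΔR = 27.53 − 9.904 = 17.626 ft²·°F·h/BTU
L = ΔR / (R/in) = 17.626/3.995 = 4.412 in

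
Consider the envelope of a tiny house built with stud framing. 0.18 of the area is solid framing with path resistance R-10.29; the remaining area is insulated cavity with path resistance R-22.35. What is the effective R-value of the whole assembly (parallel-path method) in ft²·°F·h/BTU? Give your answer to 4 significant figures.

U_eff = 0.82/22.35 + 0.18/10.29 = 0.036689 + 0.017493 = 0.054182
R_eff = 1/U_eff = 18.456 ft²·°F·h/BTU

18.46 ft²·°F·h/BTU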